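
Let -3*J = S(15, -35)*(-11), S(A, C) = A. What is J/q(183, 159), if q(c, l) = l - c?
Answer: -55/24 ≈ -2.2917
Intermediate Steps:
J = 55 (J = -5*(-11) = -1/3*(-165) = 55)
J/q(183, 159) = 55/(159 - 1*183) = 55/(159 - 183) = 55/(-24) = 55*(-1/24) = -55/24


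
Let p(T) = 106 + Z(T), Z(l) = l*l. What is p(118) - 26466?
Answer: -12436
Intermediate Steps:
Z(l) = l²
p(T) = 106 + T²
p(118) - 26466 = (106 + 118²) - 26466 = (106 + 13924) - 26466 = 14030 - 26466 = -12436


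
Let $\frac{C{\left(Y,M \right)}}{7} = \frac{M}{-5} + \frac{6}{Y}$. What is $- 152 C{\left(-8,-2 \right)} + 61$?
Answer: $\frac{2167}{5} \approx 433.4$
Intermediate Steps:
$C{\left(Y,M \right)} = \frac{42}{Y} - \frac{7 M}{5}$ ($C{\left(Y,M \right)} = 7 \left(\frac{M}{-5} + \frac{6}{Y}\right) = 7 \left(M \left(- \frac{1}{5}\right) + \frac{6}{Y}\right) = 7 \left(- \frac{M}{5} + \frac{6}{Y}\right) = 7 \left(\frac{6}{Y} - \frac{M}{5}\right) = \frac{42}{Y} - \frac{7 M}{5}$)
$- 152 C{\left(-8,-2 \right)} + 61 = - 152 \left(\frac{42}{-8} - - \frac{14}{5}\right) + 61 = - 152 \left(42 \left(- \frac{1}{8}\right) + \frac{14}{5}\right) + 61 = - 152 \left(- \frac{21}{4} + \frac{14}{5}\right) + 61 = \left(-152\right) \left(- \frac{49}{20}\right) + 61 = \frac{1862}{5} + 61 = \frac{2167}{5}$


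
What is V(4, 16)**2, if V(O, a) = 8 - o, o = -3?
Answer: 121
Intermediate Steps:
V(O, a) = 11 (V(O, a) = 8 - 1*(-3) = 8 + 3 = 11)
V(4, 16)**2 = 11**2 = 121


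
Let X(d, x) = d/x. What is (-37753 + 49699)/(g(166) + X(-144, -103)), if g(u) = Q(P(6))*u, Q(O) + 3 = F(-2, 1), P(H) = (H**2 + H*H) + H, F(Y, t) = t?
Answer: -615219/17026 ≈ -36.134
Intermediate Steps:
P(H) = H + 2*H**2 (P(H) = (H**2 + H**2) + H = 2*H**2 + H = H + 2*H**2)
Q(O) = -2 (Q(O) = -3 + 1 = -2)
g(u) = -2*u
(-37753 + 49699)/(g(166) + X(-144, -103)) = (-37753 + 49699)/(-2*166 - 144/(-103)) = 11946/(-332 - 144*(-1/103)) = 11946/(-332 + 144/103) = 11946/(-34052/103) = 11946*(-103/34052) = -615219/17026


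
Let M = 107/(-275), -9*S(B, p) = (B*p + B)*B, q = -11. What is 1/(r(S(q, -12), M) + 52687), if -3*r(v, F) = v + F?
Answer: 7425/390835913 ≈ 1.8998e-5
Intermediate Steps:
S(B, p) = -B*(B + B*p)/9 (S(B, p) = -(B*p + B)*B/9 = -(B + B*p)*B/9 = -B*(B + B*p)/9)
M = -107/275 (M = 107*(-1/275) = -107/275 ≈ -0.38909)
r(v, F) = -F/3 - v/3 (r(v, F) = -(v + F)/3 = -(F + v)/3 = -F/3 - v/3)
1/(r(S(q, -12), M) + 52687) = 1/((-⅓*(-107/275) - (-11)²*(-1 - 1*(-12))/27) + 52687) = 1/((107/825 - 121*(-1 + 12)/27) + 52687) = 1/((107/825 - 121*11/27) + 52687) = 1/((107/825 - ⅓*1331/9) + 52687) = 1/((107/825 - 1331/27) + 52687) = 1/(-365062/7425 + 52687) = 1/(390835913/7425) = 7425/390835913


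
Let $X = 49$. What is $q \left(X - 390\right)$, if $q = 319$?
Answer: $-108779$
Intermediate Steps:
$q \left(X - 390\right) = 319 \left(49 - 390\right) = 319 \left(-341\right) = -108779$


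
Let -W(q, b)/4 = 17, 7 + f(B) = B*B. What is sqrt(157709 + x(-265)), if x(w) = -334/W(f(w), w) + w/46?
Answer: 3*sqrt(2678953313)/391 ≈ 397.13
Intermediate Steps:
f(B) = -7 + B**2 (f(B) = -7 + B*B = -7 + B**2)
W(q, b) = -68 (W(q, b) = -4*17 = -68)
x(w) = 167/34 + w/46 (x(w) = -334/(-68) + w/46 = -334*(-1/68) + w*(1/46) = 167/34 + w/46)
sqrt(157709 + x(-265)) = sqrt(157709 + (167/34 + (1/46)*(-265))) = sqrt(157709 + (167/34 - 265/46)) = sqrt(157709 - 332/391) = sqrt(61663887/391) = 3*sqrt(2678953313)/391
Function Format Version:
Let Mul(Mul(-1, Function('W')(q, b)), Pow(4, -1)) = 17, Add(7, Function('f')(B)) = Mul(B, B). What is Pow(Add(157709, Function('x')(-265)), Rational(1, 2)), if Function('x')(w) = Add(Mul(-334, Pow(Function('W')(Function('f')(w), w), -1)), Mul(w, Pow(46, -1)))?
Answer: Mul(Rational(3, 391), Pow(2678953313, Rational(1, 2))) ≈ 397.13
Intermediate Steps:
Function('f')(B) = Add(-7, Pow(B, 2)) (Function('f')(B) = Add(-7, Mul(B, B)) = Add(-7, Pow(B, 2)))
Function('W')(q, b) = -68 (Function('W')(q, b) = Mul(-4, 17) = -68)
Function('x')(w) = Add(Rational(167, 34), Mul(Rational(1, 46), w)) (Function('x')(w) = Add(Mul(-334, Pow(-68, -1)), Mul(w, Pow(46, -1))) = Add(Mul(-334, Rational(-1, 68)), Mul(w, Rational(1, 46))) = Add(Rational(167, 34), Mul(Rational(1, 46), w)))
Pow(Add(157709, Function('x')(-265)), Rational(1, 2)) = Pow(Add(157709, Add(Rational(167, 34), Mul(Rational(1, 46), -265))), Rational(1, 2)) = Pow(Add(157709, Add(Rational(167, 34), Rational(-265, 46))), Rational(1, 2)) = Pow(Add(157709, Rational(-332, 391)), Rational(1, 2)) = Pow(Rational(61663887, 391), Rational(1, 2)) = Mul(Rational(3, 391), Pow(2678953313, Rational(1, 2)))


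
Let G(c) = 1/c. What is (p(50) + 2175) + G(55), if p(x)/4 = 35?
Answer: 127326/55 ≈ 2315.0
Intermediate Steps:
p(x) = 140 (p(x) = 4*35 = 140)
(p(50) + 2175) + G(55) = (140 + 2175) + 1/55 = 2315 + 1/55 = 127326/55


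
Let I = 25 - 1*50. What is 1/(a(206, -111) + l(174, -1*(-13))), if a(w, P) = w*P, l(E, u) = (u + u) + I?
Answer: -1/22865 ≈ -4.3735e-5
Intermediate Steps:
I = -25 (I = 25 - 50 = -25)
l(E, u) = -25 + 2*u (l(E, u) = (u + u) - 25 = 2*u - 25 = -25 + 2*u)
a(w, P) = P*w
1/(a(206, -111) + l(174, -1*(-13))) = 1/(-111*206 + (-25 + 2*(-1*(-13)))) = 1/(-22866 + (-25 + 2*13)) = 1/(-22866 + (-25 + 26)) = 1/(-22866 + 1) = 1/(-22865) = -1/22865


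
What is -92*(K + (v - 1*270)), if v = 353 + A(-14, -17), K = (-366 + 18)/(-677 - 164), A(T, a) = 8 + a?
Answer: -198536/29 ≈ -6846.1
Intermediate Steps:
K = 12/29 (K = -348/(-841) = -348*(-1/841) = 12/29 ≈ 0.41379)
v = 344 (v = 353 + (8 - 17) = 353 - 9 = 344)
-92*(K + (v - 1*270)) = -92*(12/29 + (344 - 1*270)) = -92*(12/29 + (344 - 270)) = -92*(12/29 + 74) = -92*2158/29 = -198536/29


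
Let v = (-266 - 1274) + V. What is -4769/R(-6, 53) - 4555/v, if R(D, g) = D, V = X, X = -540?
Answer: 994685/1248 ≈ 797.02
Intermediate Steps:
V = -540
v = -2080 (v = (-266 - 1274) - 540 = -1540 - 540 = -2080)
-4769/R(-6, 53) - 4555/v = -4769/(-6) - 4555/(-2080) = -4769*(-⅙) - 4555*(-1/2080) = 4769/6 + 911/416 = 994685/1248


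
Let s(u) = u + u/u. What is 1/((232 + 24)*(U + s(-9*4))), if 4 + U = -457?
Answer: -1/126976 ≈ -7.8755e-6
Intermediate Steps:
U = -461 (U = -4 - 457 = -461)
s(u) = 1 + u (s(u) = u + 1 = 1 + u)
1/((232 + 24)*(U + s(-9*4))) = 1/((232 + 24)*(-461 + (1 - 9*4))) = 1/(256*(-461 + (1 - 36))) = 1/(256*(-461 - 35)) = 1/(256*(-496)) = 1/(-126976) = -1/126976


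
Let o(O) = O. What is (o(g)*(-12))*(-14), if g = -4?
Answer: -672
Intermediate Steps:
(o(g)*(-12))*(-14) = -4*(-12)*(-14) = 48*(-14) = -672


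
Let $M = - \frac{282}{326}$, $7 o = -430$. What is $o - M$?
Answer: $- \frac{69103}{1141} \approx -60.564$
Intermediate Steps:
$o = - \frac{430}{7}$ ($o = \frac{1}{7} \left(-430\right) = - \frac{430}{7} \approx -61.429$)
$M = - \frac{141}{163}$ ($M = \left(-282\right) \frac{1}{326} = - \frac{141}{163} \approx -0.86503$)
$o - M = - \frac{430}{7} - - \frac{141}{163} = - \frac{430}{7} + \frac{141}{163} = - \frac{69103}{1141}$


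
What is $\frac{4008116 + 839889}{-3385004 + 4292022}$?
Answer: $\frac{4848005}{907018} \approx 5.345$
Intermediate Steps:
$\frac{4008116 + 839889}{-3385004 + 4292022} = \frac{4848005}{907018}$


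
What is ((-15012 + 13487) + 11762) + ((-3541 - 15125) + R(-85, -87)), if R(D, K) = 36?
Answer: -8393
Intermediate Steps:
((-15012 + 13487) + 11762) + ((-3541 - 15125) + R(-85, -87)) = ((-15012 + 13487) + 11762) + ((-3541 - 15125) + 36) = (-1525 + 11762) + (-18666 + 36) = 10237 - 18630 = -8393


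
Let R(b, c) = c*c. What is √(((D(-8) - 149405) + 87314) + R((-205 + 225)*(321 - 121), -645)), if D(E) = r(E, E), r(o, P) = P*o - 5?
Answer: √353993 ≈ 594.97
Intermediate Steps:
r(o, P) = -5 + P*o
D(E) = -5 + E² (D(E) = -5 + E*E = -5 + E²)
R(b, c) = c²
√(((D(-8) - 149405) + 87314) + R((-205 + 225)*(321 - 121), -645)) = √((((-5 + (-8)²) - 149405) + 87314) + (-645)²) = √((((-5 + 64) - 149405) + 87314) + 416025) = √(((59 - 149405) + 87314) + 416025) = √((-149346 + 87314) + 416025) = √(-62032 + 416025) = √353993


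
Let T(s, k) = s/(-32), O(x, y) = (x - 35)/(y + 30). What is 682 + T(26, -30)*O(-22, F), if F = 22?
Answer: 43705/64 ≈ 682.89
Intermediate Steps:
O(x, y) = (-35 + x)/(30 + y)
T(s, k) = -s/32 (T(s, k) = s*(-1/32) = -s/32)
682 + T(26, -30)*O(-22, F) = 682 + (-1/32*26)*((-35 - 22)/(30 + 22)) = 682 - 13*(-57)/(16*52) = 682 - (-57)/64 = 682 - 13/16*(-57/52) = 682 + 57/64 = 43705/64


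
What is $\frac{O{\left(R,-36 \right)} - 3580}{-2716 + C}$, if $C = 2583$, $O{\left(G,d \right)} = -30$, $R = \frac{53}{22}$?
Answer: $\frac{190}{7} \approx 27.143$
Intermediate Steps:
$R = \frac{53}{22}$ ($R = 53 \cdot \frac{1}{22} = \frac{53}{22} \approx 2.4091$)
$\frac{O{\left(R,-36 \right)} - 3580}{-2716 + C} = \frac{-30 - 3580}{-2716 + 2583} = - \frac{3610}{-133} = \left(-3610\right) \left(- \frac{1}{133}\right) = \frac{190}{7}$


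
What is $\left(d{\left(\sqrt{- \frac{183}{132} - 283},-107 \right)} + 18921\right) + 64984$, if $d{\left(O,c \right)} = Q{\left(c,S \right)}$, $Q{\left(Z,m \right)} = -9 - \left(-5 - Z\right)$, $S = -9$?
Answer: $83794$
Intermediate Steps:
$Q{\left(Z,m \right)} = -4 + Z$ ($Q{\left(Z,m \right)} = -9 + \left(5 + Z\right) = -4 + Z$)
$d{\left(O,c \right)} = -4 + c$
$\left(d{\left(\sqrt{- \frac{183}{132} - 283},-107 \right)} + 18921\right) + 64984 = \left(\left(-4 - 107\right) + 18921\right) + 64984 = \left(-111 + 18921\right) + 64984 = 18810 + 64984 = 83794$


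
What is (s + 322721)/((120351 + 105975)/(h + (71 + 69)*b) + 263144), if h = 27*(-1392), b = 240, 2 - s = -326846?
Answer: 143771272/58229965 ≈ 2.4690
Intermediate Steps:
s = 326848 (s = 2 - 1*(-326846) = 2 + 326846 = 326848)
h = -37584
(s + 322721)/((120351 + 105975)/(h + (71 + 69)*b) + 263144) = (326848 + 322721)/((120351 + 105975)/(-37584 + (71 + 69)*240) + 263144) = 649569/(226326/(-37584 + 140*240) + 263144) = 649569/(226326/(-37584 + 33600) + 263144) = 649569/(226326/(-3984) + 263144) = 649569/(226326*(-1/3984) + 263144) = 649569/(-37721/664 + 263144) = 649569/(174689895/664) = 649569*(664/174689895) = 143771272/58229965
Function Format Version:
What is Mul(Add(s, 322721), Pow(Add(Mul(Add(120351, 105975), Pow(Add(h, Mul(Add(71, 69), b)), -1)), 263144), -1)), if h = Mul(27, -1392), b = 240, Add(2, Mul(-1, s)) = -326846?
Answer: Rational(143771272, 58229965) ≈ 2.4690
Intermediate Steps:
s = 326848 (s = Add(2, Mul(-1, -326846)) = Add(2, 326846) = 326848)
h = -37584
Mul(Add(s, 322721), Pow(Add(Mul(Add(120351, 105975), Pow(Add(h, Mul(Add(71, 69), b)), -1)), 263144), -1)) = Mul(Add(326848, 322721), Pow(Add(Mul(Add(120351, 105975), Pow(Add(-37584, Mul(Add(71, 69), 240)), -1)), 263144), -1)) = Mul(649569, Pow(Add(Mul(226326, Pow(Add(-37584, Mul(140, 240)), -1)), 263144), -1)) = Mul(649569, Pow(Add(Mul(226326, Pow(Add(-37584, 33600), -1)), 263144), -1)) = Mul(649569, Pow(Add(Mul(226326, Pow(-3984, -1)), 263144), -1)) = Mul(649569, Pow(Add(Mul(226326, Rational(-1, 3984)), 263144), -1)) = Mul(649569, Pow(Add(Rational(-37721, 664), 263144), -1)) = Mul(649569, Pow(Rational(174689895, 664), -1)) = Mul(649569, Rational(664, 174689895)) = Rational(143771272, 58229965)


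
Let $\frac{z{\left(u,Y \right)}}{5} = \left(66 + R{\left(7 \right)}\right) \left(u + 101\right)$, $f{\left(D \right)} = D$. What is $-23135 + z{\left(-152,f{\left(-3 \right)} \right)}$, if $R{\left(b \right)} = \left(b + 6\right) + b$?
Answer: $-45065$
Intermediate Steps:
$R{\left(b \right)} = 6 + 2 b$ ($R{\left(b \right)} = \left(6 + b\right) + b = 6 + 2 b$)
$z{\left(u,Y \right)} = 43430 + 430 u$ ($z{\left(u,Y \right)} = 5 \left(66 + \left(6 + 2 \cdot 7\right)\right) \left(u + 101\right) = 5 \left(66 + \left(6 + 14\right)\right) \left(101 + u\right) = 5 \left(66 + 20\right) \left(101 + u\right) = 5 \cdot 86 \left(101 + u\right) = 5 \left(8686 + 86 u\right) = 43430 + 430 u$)
$-23135 + z{\left(-152,f{\left(-3 \right)} \right)} = -23135 + \left(43430 + 430 \left(-152\right)\right) = -23135 + \left(43430 - 65360\right) = -23135 - 21930 = -45065$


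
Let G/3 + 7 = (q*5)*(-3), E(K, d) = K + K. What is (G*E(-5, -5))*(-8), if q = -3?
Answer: 9120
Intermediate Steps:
E(K, d) = 2*K
G = 114 (G = -21 + 3*(-3*5*(-3)) = -21 + 3*(-15*(-3)) = -21 + 3*45 = -21 + 135 = 114)
(G*E(-5, -5))*(-8) = (114*(2*(-5)))*(-8) = (114*(-10))*(-8) = -1140*(-8) = 9120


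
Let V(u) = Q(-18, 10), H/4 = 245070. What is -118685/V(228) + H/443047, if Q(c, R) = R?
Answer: -10514646079/886094 ≈ -11866.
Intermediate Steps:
H = 980280 (H = 4*245070 = 980280)
V(u) = 10
-118685/V(228) + H/443047 = -118685/10 + 980280/443047 = -118685*⅒ + 980280*(1/443047) = -23737/2 + 980280/443047 = -10514646079/886094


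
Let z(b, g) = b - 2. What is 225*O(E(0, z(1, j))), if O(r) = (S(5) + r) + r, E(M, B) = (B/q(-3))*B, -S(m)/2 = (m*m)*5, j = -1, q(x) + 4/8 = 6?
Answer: -617850/11 ≈ -56168.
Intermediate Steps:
q(x) = 11/2 (q(x) = -½ + 6 = 11/2)
z(b, g) = -2 + b
S(m) = -10*m² (S(m) = -2*m*m*5 = -2*m²*5 = -10*m²)
E(M, B) = 2*B²/11 (E(M, B) = (B/(11/2))*B = (B*(2/11))*B = (2*B/11)*B = 2*B²/11)
O(r) = -250 + 2*r (O(r) = (-10*5² + r) + r = (-10*25 + r) + r = (-250 + r) + r = -250 + 2*r)
225*O(E(0, z(1, j))) = 225*(-250 + 2*(2*(-2 + 1)²/11)) = 225*(-250 + 2*((2/11)*(-1)²)) = 225*(-250 + 2*((2/11)*1)) = 225*(-250 + 2*(2/11)) = 225*(-250 + 4/11) = 225*(-2746/11) = -617850/11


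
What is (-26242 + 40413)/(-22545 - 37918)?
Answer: -14171/60463 ≈ -0.23437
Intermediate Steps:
(-26242 + 40413)/(-22545 - 37918) = 14171/(-60463) = 14171*(-1/60463) = -14171/60463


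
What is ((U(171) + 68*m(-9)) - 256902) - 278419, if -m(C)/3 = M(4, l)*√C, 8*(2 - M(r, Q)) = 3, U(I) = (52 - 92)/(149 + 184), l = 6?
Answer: -178261933/333 - 1989*I/2 ≈ -5.3532e+5 - 994.5*I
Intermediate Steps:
U(I) = -40/333
M(r, Q) = 13/8 (M(r, Q) = 2 - ⅛*3 = 2 - 3/8 = 13/8)
m(C) = -39*√C/8
((U(171) + 68*m(-9)) - 256902) - 278419 = ((-40/333 + 68*(-117*I/8)) - 256902) - 278419 = ((-40/333 - 1989*I/2) - 256902) - 278419 = (-85548406/333 - 1989*I/2) - 278419 = -178261933/333 - 1989*I/2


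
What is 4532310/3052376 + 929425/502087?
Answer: 2556284247385/766279154356 ≈ 3.3360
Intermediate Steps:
4532310/3052376 + 929425/502087 = 4532310*(1/3052376) + 929425*(1/502087) = 2266155/1526188 + 929425/502087 = 2556284247385/766279154356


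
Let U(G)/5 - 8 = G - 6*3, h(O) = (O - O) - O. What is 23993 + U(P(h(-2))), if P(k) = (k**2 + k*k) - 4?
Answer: 23963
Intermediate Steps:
h(O) = -O (h(O) = 0 - O = -O)
P(k) = -4 + 2*k**2 (P(k) = (k**2 + k**2) - 4 = 2*k**2 - 4 = -4 + 2*k**2)
U(G) = -50 + 5*G (U(G) = 40 + 5*(G - 6*3) = 40 + 5*(G - 18) = 40 + 5*(-18 + G) = 40 + (-90 + 5*G) = -50 + 5*G)
23993 + U(P(h(-2))) = 23993 + (-50 + 5*(-4 + 2*(-1*(-2))**2)) = 23993 + (-50 + 5*(-4 + 2*2**2)) = 23993 + (-50 + 5*(-4 + 2*4)) = 23993 + (-50 + 5*(-4 + 8)) = 23993 + (-50 + 5*4) = 23993 + (-50 + 20) = 23993 - 30 = 23963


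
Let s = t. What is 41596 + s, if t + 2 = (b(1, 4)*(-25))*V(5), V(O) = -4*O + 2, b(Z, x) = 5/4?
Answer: 84313/2 ≈ 42157.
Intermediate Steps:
b(Z, x) = 5/4 (b(Z, x) = 5*(1/4) = 5/4)
V(O) = 2 - 4*O
t = 1121/2 (t = -2 + ((5/4)*(-25))*(2 - 4*5) = -2 - 125*(2 - 20)/4 = -2 - 125/4*(-18) = -2 + 1125/2 = 1121/2 ≈ 560.50)
s = 1121/2 ≈ 560.50
41596 + s = 41596 + 1121/2 = 84313/2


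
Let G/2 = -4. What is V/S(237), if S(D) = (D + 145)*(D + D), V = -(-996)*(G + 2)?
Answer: -498/15089 ≈ -0.033004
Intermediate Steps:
G = -8 (G = 2*(-4) = -8)
V = -5976 (V = -(-996)*(-8 + 2) = -(-996)*(-6) = -249*24 = -5976)
S(D) = 2*D*(145 + D) (S(D) = (145 + D)*(2*D) = 2*D*(145 + D))
V/S(237) = -5976*1/(474*(145 + 237)) = -5976/(2*237*382) = -5976/181068 = -5976*1/181068 = -498/15089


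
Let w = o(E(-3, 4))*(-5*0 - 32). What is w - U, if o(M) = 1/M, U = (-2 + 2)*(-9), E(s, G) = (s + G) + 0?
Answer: -32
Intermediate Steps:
E(s, G) = G + s (E(s, G) = (G + s) + 0 = G + s)
U = 0 (U = 0*(-9) = 0)
w = -32 (w = (-5*0 - 32)/(4 - 3) = (0 - 32)/1 = 1*(-32) = -32)
w - U = -32 - 1*0 = -32 + 0 = -32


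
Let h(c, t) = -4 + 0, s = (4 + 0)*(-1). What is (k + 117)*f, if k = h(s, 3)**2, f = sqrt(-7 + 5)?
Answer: 133*I*sqrt(2) ≈ 188.09*I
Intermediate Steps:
s = -4 (s = 4*(-1) = -4)
h(c, t) = -4
f = I*sqrt(2) (f = sqrt(-2) = I*sqrt(2) ≈ 1.4142*I)
k = 16 (k = (-4)**2 = 16)
(k + 117)*f = (16 + 117)*(I*sqrt(2)) = 133*(I*sqrt(2)) = 133*I*sqrt(2)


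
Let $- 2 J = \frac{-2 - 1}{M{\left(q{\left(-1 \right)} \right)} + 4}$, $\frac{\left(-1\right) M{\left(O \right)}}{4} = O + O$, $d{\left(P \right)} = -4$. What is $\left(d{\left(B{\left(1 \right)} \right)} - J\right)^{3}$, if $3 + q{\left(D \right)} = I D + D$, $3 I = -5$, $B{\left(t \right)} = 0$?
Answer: $- \frac{169112377}{2515456} \approx -67.229$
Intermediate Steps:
$I = - \frac{5}{3}$ ($I = \frac{1}{3} \left(-5\right) = - \frac{5}{3} \approx -1.6667$)
$q{\left(D \right)} = -3 - \frac{2 D}{3}$ ($q{\left(D \right)} = -3 + \left(- \frac{5 D}{3} + D\right) = -3 - \frac{2 D}{3}$)
$M{\left(O \right)} = - 8 O$ ($M{\left(O \right)} = - 4 \left(O + O\right) = - 4 \cdot 2 O = - 8 O$)
$J = \frac{9}{136}$ ($J = - \frac{\left(-2 - 1\right) \frac{1}{- 8 \left(-3 - - \frac{2}{3}\right) + 4}}{2} = - \frac{\left(-3\right) \frac{1}{- 8 \left(-3 + \frac{2}{3}\right) + 4}}{2} = - \frac{\left(-3\right) \frac{1}{\left(-8\right) \left(- \frac{7}{3}\right) + 4}}{2} = - \frac{\left(-3\right) \frac{1}{\frac{56}{3} + 4}}{2} = - \frac{\left(-3\right) \frac{1}{\frac{68}{3}}}{2} = - \frac{\left(-3\right) \frac{3}{68}}{2} = \left(- \frac{1}{2}\right) \left(- \frac{9}{68}\right) = \frac{9}{136} \approx 0.066176$)
$\left(d{\left(B{\left(1 \right)} \right)} - J\right)^{3} = \left(-4 - \frac{9}{136}\right)^{3} = \left(- \frac{553}{136}\right)^{3} = - \frac{169112377}{2515456}$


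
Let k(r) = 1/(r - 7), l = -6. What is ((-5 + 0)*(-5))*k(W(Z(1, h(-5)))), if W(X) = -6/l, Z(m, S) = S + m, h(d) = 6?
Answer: -25/6 ≈ -4.1667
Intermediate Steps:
W(X) = 1 (W(X) = -6/(-6) = -6*(-⅙) = 1)
k(r) = 1/(-7 + r)
((-5 + 0)*(-5))*k(W(Z(1, h(-5)))) = ((-5 + 0)*(-5))/(-7 + 1) = -5*(-5)/(-6) = 25*(-⅙) = -25/6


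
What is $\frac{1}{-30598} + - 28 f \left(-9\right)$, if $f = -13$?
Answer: $- \frac{100239049}{30598} \approx -3276.0$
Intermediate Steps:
$\frac{1}{-30598} + - 28 f \left(-9\right) = \frac{1}{-30598} + \left(-28\right) \left(-13\right) \left(-9\right) = - \frac{1}{30598} + 364 \left(-9\right) = - \frac{1}{30598} - 3276 = - \frac{100239049}{30598}$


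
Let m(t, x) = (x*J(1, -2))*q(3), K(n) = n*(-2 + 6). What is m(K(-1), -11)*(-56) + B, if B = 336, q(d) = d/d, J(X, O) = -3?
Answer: -1512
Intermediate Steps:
q(d) = 1
K(n) = 4*n (K(n) = n*4 = 4*n)
m(t, x) = -3*x (m(t, x) = (x*(-3))*1 = -3*x*1 = -3*x)
m(K(-1), -11)*(-56) + B = -3*(-11)*(-56) + 336 = 33*(-56) + 336 = -1848 + 336 = -1512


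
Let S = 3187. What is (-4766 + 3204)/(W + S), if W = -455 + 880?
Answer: -781/1806 ≈ -0.43245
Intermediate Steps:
W = 425
(-4766 + 3204)/(W + S) = (-4766 + 3204)/(425 + 3187) = -1562/3612 = -1562*1/3612 = -781/1806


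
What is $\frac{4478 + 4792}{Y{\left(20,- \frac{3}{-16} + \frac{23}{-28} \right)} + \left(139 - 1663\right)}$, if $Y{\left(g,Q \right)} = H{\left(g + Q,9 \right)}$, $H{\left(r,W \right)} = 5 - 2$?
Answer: $- \frac{1030}{169} \approx -6.0947$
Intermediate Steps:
$H{\left(r,W \right)} = 3$ ($H{\left(r,W \right)} = 5 - 2 = 3$)
$Y{\left(g,Q \right)} = 3$
$\frac{4478 + 4792}{Y{\left(20,- \frac{3}{-16} + \frac{23}{-28} \right)} + \left(139 - 1663\right)} = \frac{4478 + 4792}{3 + \left(139 - 1663\right)} = \frac{9270}{3 + \left(139 - 1663\right)} = \frac{9270}{3 - 1524} = \frac{9270}{-1521} = 9270 \left(- \frac{1}{1521}\right) = - \frac{1030}{169}$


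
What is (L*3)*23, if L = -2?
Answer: -138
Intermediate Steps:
(L*3)*23 = -2*3*23 = -6*23 = -138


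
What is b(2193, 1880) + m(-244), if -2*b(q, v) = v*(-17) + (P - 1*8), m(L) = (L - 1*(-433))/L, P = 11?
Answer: 3898565/244 ≈ 15978.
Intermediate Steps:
m(L) = (433 + L)/L (m(L) = (L + 433)/L = (433 + L)/L)
b(q, v) = -3/2 + 17*v/2 (b(q, v) = -(v*(-17) + (11 - 1*8))/2 = -(-17*v + (11 - 8))/2 = -(-17*v + 3)/2 = -(3 - 17*v)/2 = -3/2 + 17*v/2)
b(2193, 1880) + m(-244) = (-3/2 + (17/2)*1880) + (433 - 244)/(-244) = (-3/2 + 15980) - 1/244*189 = 31957/2 - 189/244 = 3898565/244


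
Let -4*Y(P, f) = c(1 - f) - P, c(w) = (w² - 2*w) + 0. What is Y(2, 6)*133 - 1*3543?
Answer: -18561/4 ≈ -4640.3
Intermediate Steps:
c(w) = w² - 2*w
Y(P, f) = P/4 - (1 - f)*(-1 - f)/4 (Y(P, f) = -((1 - f)*(-2 + (1 - f)) - P)/4 = -((1 - f)*(-1 - f) - P)/4 = -(-P + (1 - f)*(-1 - f))/4 = P/4 - (1 - f)*(-1 - f)/4)
Y(2, 6)*133 - 1*3543 = (¼ - ¼*6² + (¼)*2)*133 - 1*3543 = (¼ - ¼*36 + ½)*133 - 3543 = (¼ - 9 + ½)*133 - 3543 = -33/4*133 - 3543 = -4389/4 - 3543 = -18561/4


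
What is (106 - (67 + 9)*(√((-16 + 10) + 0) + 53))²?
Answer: 15347428 + 596144*I*√6 ≈ 1.5347e+7 + 1.4602e+6*I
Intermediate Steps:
(106 - (67 + 9)*(√((-16 + 10) + 0) + 53))² = (106 - 76*(√(-6 + 0) + 53))² = (106 - 76*(√(-6) + 53))² = (106 - 76*(I*√6 + 53))² = (106 - 76*(53 + I*√6))² = (106 - (4028 + 76*I*√6))² = (106 + (-4028 - 76*I*√6))² = (-3922 - 76*I*√6)²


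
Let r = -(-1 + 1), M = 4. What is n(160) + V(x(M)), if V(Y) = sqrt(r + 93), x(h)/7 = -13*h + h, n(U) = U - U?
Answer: sqrt(93) ≈ 9.6436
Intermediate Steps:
n(U) = 0
r = 0 (r = -1*0 = 0)
x(h) = -84*h (x(h) = 7*(-13*h + h) = 7*(-12*h) = -84*h)
V(Y) = sqrt(93) (V(Y) = sqrt(0 + 93) = sqrt(93))
n(160) + V(x(M)) = 0 + sqrt(93) = sqrt(93)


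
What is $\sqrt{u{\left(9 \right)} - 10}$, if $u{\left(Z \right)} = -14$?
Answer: $2 i \sqrt{6} \approx 4.899 i$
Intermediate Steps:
$\sqrt{u{\left(9 \right)} - 10} = \sqrt{-14 - 10} = \sqrt{-24} = 2 i \sqrt{6}$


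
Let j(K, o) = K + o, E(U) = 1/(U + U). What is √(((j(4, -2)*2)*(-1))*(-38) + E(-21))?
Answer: √268086/42 ≈ 12.328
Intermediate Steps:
E(U) = 1/(2*U)
√(((j(4, -2)*2)*(-1))*(-38) + E(-21)) = √((((4 - 2)*2)*(-1))*(-38) + (½)/(-21)) = √(((2*2)*(-1))*(-38) + (½)*(-1/21)) = √((4*(-1))*(-38) - 1/42) = √(-4*(-38) - 1/42) = √(152 - 1/42) = √(6383/42) = √268086/42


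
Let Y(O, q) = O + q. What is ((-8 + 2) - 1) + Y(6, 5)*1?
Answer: 4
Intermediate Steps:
((-8 + 2) - 1) + Y(6, 5)*1 = ((-8 + 2) - 1) + (6 + 5)*1 = (-6 - 1) + 11*1 = -7 + 11 = 4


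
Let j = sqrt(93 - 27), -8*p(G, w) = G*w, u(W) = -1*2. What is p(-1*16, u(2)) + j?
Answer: -4 + sqrt(66) ≈ 4.1240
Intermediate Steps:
u(W) = -2
p(G, w) = -G*w/8
j = sqrt(66) ≈ 8.1240
p(-1*16, u(2)) + j = -1/8*(-1*16)*(-2) + sqrt(66) = -1/8*(-16)*(-2) + sqrt(66) = -4 + sqrt(66)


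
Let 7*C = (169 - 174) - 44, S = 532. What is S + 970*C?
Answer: -6258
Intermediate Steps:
C = -7 (C = ((169 - 174) - 44)/7 = (-5 - 44)/7 = (⅐)*(-49) = -7)
S + 970*C = 532 + 970*(-7) = 532 - 6790 = -6258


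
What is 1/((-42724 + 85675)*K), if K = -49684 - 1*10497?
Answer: -1/2584834131 ≈ -3.8687e-10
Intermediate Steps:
K = -60181 (K = -49684 - 10497 = -60181)
1/((-42724 + 85675)*K) = 1/((-42724 + 85675)*(-60181)) = -1/60181/42951 = (1/42951)*(-1/60181) = -1/2584834131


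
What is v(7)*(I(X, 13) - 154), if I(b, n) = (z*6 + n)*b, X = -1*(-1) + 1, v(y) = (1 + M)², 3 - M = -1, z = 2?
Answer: -2600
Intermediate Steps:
M = 4 (M = 3 - 1*(-1) = 3 + 1 = 4)
v(y) = 25 (v(y) = (1 + 4)² = 5² = 25)
X = 2 (X = 1 + 1 = 2)
I(b, n) = b*(12 + n) (I(b, n) = (2*6 + n)*b = (12 + n)*b = b*(12 + n))
v(7)*(I(X, 13) - 154) = 25*(2*(12 + 13) - 154) = 25*(2*25 - 154) = 25*(50 - 154) = 25*(-104) = -2600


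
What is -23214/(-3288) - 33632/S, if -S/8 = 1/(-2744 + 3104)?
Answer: 829368989/548 ≈ 1.5134e+6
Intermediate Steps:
S = -1/45 (S = -8/(-2744 + 3104) = -8/360 = -8*1/360 = -1/45 ≈ -0.022222)
-23214/(-3288) - 33632/S = -23214/(-3288) - 33632/(-1/45) = -23214*(-1/3288) - 33632*(-45) = 3869/548 + 1513440 = 829368989/548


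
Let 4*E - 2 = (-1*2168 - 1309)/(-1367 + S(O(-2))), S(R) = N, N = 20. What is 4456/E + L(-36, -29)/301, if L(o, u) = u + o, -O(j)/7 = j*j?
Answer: 2408762071/619157 ≈ 3890.4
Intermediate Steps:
O(j) = -7*j² (O(j) = -7*j*j = -7*j²)
S(R) = 20
L(o, u) = o + u
E = 2057/1796 (E = ½ + ((-1*2168 - 1309)/(-1367 + 20))/4 = ½ + ((-2168 - 1309)/(-1347))/4 = ½ + (-3477*(-1/1347))/4 = ½ + (¼)*(1159/449) = ½ + 1159/1796 = 2057/1796 ≈ 1.1453)
4456/E + L(-36, -29)/301 = 4456/(2057/1796) + (-36 - 29)/301 = 4456*(1796/2057) - 65*1/301 = 8002976/2057 - 65/301 = 2408762071/619157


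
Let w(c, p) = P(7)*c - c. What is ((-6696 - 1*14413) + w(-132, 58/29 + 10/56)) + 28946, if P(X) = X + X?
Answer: 6121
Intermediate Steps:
P(X) = 2*X
w(c, p) = 13*c (w(c, p) = (2*7)*c - c = 14*c - c = 13*c)
((-6696 - 1*14413) + w(-132, 58/29 + 10/56)) + 28946 = ((-6696 - 1*14413) + 13*(-132)) + 28946 = ((-6696 - 14413) - 1716) + 28946 = (-21109 - 1716) + 28946 = -22825 + 28946 = 6121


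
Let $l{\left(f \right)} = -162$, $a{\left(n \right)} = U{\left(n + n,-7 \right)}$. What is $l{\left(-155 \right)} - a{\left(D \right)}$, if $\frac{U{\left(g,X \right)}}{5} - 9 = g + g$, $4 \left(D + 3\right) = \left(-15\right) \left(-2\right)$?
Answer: $-297$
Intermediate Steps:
$D = \frac{9}{2}$ ($D = -3 + \frac{\left(-15\right) \left(-2\right)}{4} = -3 + \frac{1}{4} \cdot 30 = -3 + \frac{15}{2} = \frac{9}{2} \approx 4.5$)
$U{\left(g,X \right)} = 45 + 10 g$ ($U{\left(g,X \right)} = 45 + 5 \left(g + g\right) = 45 + 5 \cdot 2 g = 45 + 10 g$)
$a{\left(n \right)} = 45 + 20 n$ ($a{\left(n \right)} = 45 + 10 \left(n + n\right) = 45 + 10 \cdot 2 n = 45 + 20 n$)
$l{\left(-155 \right)} - a{\left(D \right)} = -162 - \left(45 + 20 \cdot \frac{9}{2}\right) = -162 - \left(45 + 90\right) = -162 - 135 = -297$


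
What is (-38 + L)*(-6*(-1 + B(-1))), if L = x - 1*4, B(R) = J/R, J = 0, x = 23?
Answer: -114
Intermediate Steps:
B(R) = 0 (B(R) = 0/R = 0)
L = 19 (L = 23 - 1*4 = 23 - 4 = 19)
(-38 + L)*(-6*(-1 + B(-1))) = (-38 + 19)*(-6*(-1 + 0)) = -(-114)*(-1) = -19*6 = -114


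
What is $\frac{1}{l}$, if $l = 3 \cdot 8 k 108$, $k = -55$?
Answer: $- \frac{1}{142560} \approx -7.0146 \cdot 10^{-6}$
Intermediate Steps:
$l = -142560$ ($l = 3 \cdot 8 \left(-55\right) 108 = 24 \left(-55\right) 108 = \left(-1320\right) 108 = -142560$)
$\frac{1}{l} = \frac{1}{-142560} = - \frac{1}{142560}$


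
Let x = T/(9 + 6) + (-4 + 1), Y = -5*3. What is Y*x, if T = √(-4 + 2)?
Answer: 45 - I*√2 ≈ 45.0 - 1.4142*I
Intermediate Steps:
Y = -15
T = I*√2 (T = √(-2) = I*√2 ≈ 1.4142*I)
x = -3 + I*√2/15 (x = (I*√2)/(9 + 6) + (-4 + 1) = (I*√2)/15 - 3 = I*√2/15 - 3 = -3 + I*√2/15 ≈ -3.0 + 0.094281*I)
Y*x = -15*(-3 + I*√2/15) = 45 - I*√2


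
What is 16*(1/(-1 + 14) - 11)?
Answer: -2272/13 ≈ -174.77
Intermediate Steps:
16*(1/(-1 + 14) - 11) = 16*(1/13 - 11) = 16*(-142/13) = -2272/13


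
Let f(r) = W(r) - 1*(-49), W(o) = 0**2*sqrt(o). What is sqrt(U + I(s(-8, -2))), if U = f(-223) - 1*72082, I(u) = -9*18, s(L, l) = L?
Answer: I*sqrt(72195) ≈ 268.69*I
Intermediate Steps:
I(u) = -162
W(o) = 0 (W(o) = 0*sqrt(o) = 0)
f(r) = 49 (f(r) = 0 - 1*(-49) = 0 + 49 = 49)
U = -72033 (U = 49 - 1*72082 = 49 - 72082 = -72033)
sqrt(U + I(s(-8, -2))) = sqrt(-72033 - 162) = sqrt(-72195) = I*sqrt(72195)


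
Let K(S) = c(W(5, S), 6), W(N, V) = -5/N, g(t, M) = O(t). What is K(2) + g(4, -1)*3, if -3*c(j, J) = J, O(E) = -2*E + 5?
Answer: -11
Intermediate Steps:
O(E) = 5 - 2*E
g(t, M) = 5 - 2*t
c(j, J) = -J/3
K(S) = -2 (K(S) = -⅓*6 = -2)
K(2) + g(4, -1)*3 = -2 + (5 - 2*4)*3 = -2 + (5 - 8)*3 = -2 - 3*3 = -2 - 9 = -11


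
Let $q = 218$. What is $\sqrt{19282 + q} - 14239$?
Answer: $-14239 + 10 \sqrt{195} \approx -14099.0$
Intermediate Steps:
$\sqrt{19282 + q} - 14239 = \sqrt{19282 + 218} - 14239 = \sqrt{19500} - 14239 = 10 \sqrt{195} - 14239 = -14239 + 10 \sqrt{195}$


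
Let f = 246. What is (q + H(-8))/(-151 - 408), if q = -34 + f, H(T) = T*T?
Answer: -276/559 ≈ -0.49374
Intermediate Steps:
H(T) = T²
q = 212 (q = -34 + 246 = 212)
(q + H(-8))/(-151 - 408) = (212 + (-8)²)/(-151 - 408) = (212 + 64)/(-559) = 276*(-1/559) = -276/559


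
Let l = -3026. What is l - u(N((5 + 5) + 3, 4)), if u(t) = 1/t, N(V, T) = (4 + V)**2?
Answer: -874515/289 ≈ -3026.0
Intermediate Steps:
l - u(N((5 + 5) + 3, 4)) = -3026 - 1/((4 + ((5 + 5) + 3))**2) = -3026 - 1/((4 + (10 + 3))**2) = -3026 - 1/((4 + 13)**2) = -3026 - 1/(17**2) = -3026 - 1/289 = -874515/289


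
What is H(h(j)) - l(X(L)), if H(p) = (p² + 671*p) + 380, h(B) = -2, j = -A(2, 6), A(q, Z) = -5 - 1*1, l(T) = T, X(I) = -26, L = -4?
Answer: -932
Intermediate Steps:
A(q, Z) = -6 (A(q, Z) = -5 - 1 = -6)
j = 6 (j = -1*(-6) = 6)
H(p) = 380 + p² + 671*p
H(h(j)) - l(X(L)) = (380 + (-2)² + 671*(-2)) - 1*(-26) = (380 + 4 - 1342) + 26 = -958 + 26 = -932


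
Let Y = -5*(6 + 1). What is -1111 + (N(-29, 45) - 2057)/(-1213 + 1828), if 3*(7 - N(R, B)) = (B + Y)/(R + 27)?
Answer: -411188/369 ≈ -1114.3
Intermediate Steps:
Y = -35 (Y = -5*7 = -35)
N(R, B) = 7 - (-35 + B)/(3*(27 + R)) (N(R, B) = 7 - (B - 35)/(3*(R + 27)) = 7 - (-35 + B)/(3*(27 + R)))
-1111 + (N(-29, 45) - 2057)/(-1213 + 1828) = -1111 + ((602 - 1*45 + 21*(-29))/(3*(27 - 29)) - 2057)/(-1213 + 1828) = -1111 + ((1/3)*(602 - 45 - 609)/(-2) - 2057)/615 = -1111 + ((1/3)*(-1/2)*(-52) - 2057)*(1/615) = -1111 + (26/3 - 2057)*(1/615) = -1111 - 6145/3*1/615 = -1111 - 1229/369 = -411188/369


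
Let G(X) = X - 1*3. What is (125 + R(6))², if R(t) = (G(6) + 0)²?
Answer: 17956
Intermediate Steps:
G(X) = -3 + X (G(X) = X - 3 = -3 + X)
R(t) = 9 (R(t) = ((-3 + 6) + 0)² = (3 + 0)² = 3² = 9)
(125 + R(6))² = (125 + 9)² = 134² = 17956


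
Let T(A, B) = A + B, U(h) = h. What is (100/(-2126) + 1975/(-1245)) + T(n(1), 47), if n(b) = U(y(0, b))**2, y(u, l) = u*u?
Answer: 12007954/264687 ≈ 45.367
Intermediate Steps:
y(u, l) = u**2
n(b) = 0 (n(b) = (0**2)**2 = 0**2 = 0)
(100/(-2126) + 1975/(-1245)) + T(n(1), 47) = (100/(-2126) + 1975/(-1245)) + (0 + 47) = (100*(-1/2126) + 1975*(-1/1245)) + 47 = (-50/1063 - 395/249) + 47 = -432335/264687 + 47 = 12007954/264687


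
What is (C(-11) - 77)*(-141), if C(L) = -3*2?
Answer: 11703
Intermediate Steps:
C(L) = -6
(C(-11) - 77)*(-141) = (-6 - 77)*(-141) = -83*(-141) = 11703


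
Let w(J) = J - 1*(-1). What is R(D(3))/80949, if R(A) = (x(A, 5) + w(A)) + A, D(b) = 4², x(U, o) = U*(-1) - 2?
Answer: 5/26983 ≈ 0.00018530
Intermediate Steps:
x(U, o) = -2 - U (x(U, o) = -U - 2 = -2 - U)
D(b) = 16
w(J) = 1 + J (w(J) = J + 1 = 1 + J)
R(A) = -1 + A (R(A) = ((-2 - A) + (1 + A)) + A = -1 + A)
R(D(3))/80949 = (-1 + 16)/80949 = 15*(1/80949) = 5/26983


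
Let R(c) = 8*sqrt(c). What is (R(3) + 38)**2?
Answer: 1636 + 608*sqrt(3) ≈ 2689.1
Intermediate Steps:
(R(3) + 38)**2 = (8*sqrt(3) + 38)**2 = (38 + 8*sqrt(3))**2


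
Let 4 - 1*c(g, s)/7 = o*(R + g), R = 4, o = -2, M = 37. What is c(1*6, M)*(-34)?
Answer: -5712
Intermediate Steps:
c(g, s) = 84 + 14*g (c(g, s) = 28 - (-14)*(4 + g) = 28 - 7*(-8 - 2*g) = 28 + (56 + 14*g) = 84 + 14*g)
c(1*6, M)*(-34) = (84 + 14*(1*6))*(-34) = (84 + 14*6)*(-34) = (84 + 84)*(-34) = 168*(-34) = -5712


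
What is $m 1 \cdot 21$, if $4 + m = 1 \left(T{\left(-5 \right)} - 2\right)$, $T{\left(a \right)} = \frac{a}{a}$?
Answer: $-105$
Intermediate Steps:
$T{\left(a \right)} = 1$
$m = -5$ ($m = -4 + 1 \left(1 - 2\right) = -4 + 1 \left(-1\right) = -4 - 1 = -5$)
$m 1 \cdot 21 = \left(-5\right) 1 \cdot 21 = \left(-5\right) 21 = -105$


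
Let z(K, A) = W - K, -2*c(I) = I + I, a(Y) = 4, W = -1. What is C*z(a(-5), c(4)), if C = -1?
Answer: 5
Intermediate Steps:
c(I) = -I (c(I) = -(I + I)/2 = -I)
z(K, A) = -1 - K
C*z(a(-5), c(4)) = -(-1 - 1*4) = -(-1 - 4) = -1*(-5) = 5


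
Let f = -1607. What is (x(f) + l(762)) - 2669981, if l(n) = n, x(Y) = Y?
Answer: -2670826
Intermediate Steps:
(x(f) + l(762)) - 2669981 = (-1607 + 762) - 2669981 = -845 - 2669981 = -2670826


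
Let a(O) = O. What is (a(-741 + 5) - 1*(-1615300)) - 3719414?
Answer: -2104850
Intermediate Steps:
(a(-741 + 5) - 1*(-1615300)) - 3719414 = ((-741 + 5) - 1*(-1615300)) - 3719414 = (-736 + 1615300) - 3719414 = 1614564 - 3719414 = -2104850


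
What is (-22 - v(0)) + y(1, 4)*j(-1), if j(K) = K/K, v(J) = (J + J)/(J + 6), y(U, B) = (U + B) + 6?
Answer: -11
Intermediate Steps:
y(U, B) = 6 + B + U (y(U, B) = (B + U) + 6 = 6 + B + U)
v(J) = 2*J/(6 + J) (v(J) = (2*J)/(6 + J) = 2*J/(6 + J))
j(K) = 1
(-22 - v(0)) + y(1, 4)*j(-1) = (-22 - 2*0/(6 + 0)) + (6 + 4 + 1)*1 = (-22 - 2*0/6) + 11*1 = (-22 - 2*0/6) + 11 = (-22 - 1*0) + 11 = (-22 + 0) + 11 = -22 + 11 = -11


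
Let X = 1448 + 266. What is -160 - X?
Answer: -1874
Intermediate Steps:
X = 1714
-160 - X = -160 - 1*1714 = -160 - 1714 = -1874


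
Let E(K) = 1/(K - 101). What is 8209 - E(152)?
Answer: 418658/51 ≈ 8209.0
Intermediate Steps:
E(K) = 1/(-101 + K)
8209 - E(152) = 8209 - 1/(-101 + 152) = 8209 - 1/51 = 418658/51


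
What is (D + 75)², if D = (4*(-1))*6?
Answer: 2601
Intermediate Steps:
D = -24 (D = -4*6 = -24)
(D + 75)² = (-24 + 75)² = 51² = 2601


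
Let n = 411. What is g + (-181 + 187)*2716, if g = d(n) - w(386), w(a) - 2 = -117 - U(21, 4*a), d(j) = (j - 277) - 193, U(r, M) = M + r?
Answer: 17917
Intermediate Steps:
d(j) = -470 + j (d(j) = (-277 + j) - 193 = -470 + j)
w(a) = -136 - 4*a (w(a) = 2 + (-117 - (4*a + 21)) = 2 + (-117 - (21 + 4*a)) = 2 + (-117 + (-21 - 4*a)) = 2 + (-138 - 4*a) = -136 - 4*a)
g = 1621 (g = (-470 + 411) - (-136 - 4*386) = -59 - (-136 - 1544) = -59 - 1*(-1680) = -59 + 1680 = 1621)
g + (-181 + 187)*2716 = 1621 + (-181 + 187)*2716 = 1621 + 6*2716 = 1621 + 16296 = 17917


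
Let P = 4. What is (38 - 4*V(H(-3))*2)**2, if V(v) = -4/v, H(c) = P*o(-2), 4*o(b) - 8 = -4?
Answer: 2116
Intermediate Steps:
o(b) = 1 (o(b) = 2 + (1/4)*(-4) = 2 - 1 = 1)
H(c) = 4 (H(c) = 4*1 = 4)
(38 - 4*V(H(-3))*2)**2 = (38 - (-16)/4*2)**2 = (38 - 4*(-1)*2)**2 = (38 + 4*2)**2 = (38 + 8)**2 = 46**2 = 2116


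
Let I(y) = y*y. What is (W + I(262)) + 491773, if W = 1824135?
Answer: 2384552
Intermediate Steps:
I(y) = y²
(W + I(262)) + 491773 = (1824135 + 262²) + 491773 = (1824135 + 68644) + 491773 = 1892779 + 491773 = 2384552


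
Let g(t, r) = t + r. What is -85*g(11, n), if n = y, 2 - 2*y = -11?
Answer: -2975/2 ≈ -1487.5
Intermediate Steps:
y = 13/2 (y = 1 - ½*(-11) = 1 + 11/2 = 13/2 ≈ 6.5000)
n = 13/2 ≈ 6.5000
g(t, r) = r + t
-85*g(11, n) = -85*(13/2 + 11) = -85*35/2 = -2975/2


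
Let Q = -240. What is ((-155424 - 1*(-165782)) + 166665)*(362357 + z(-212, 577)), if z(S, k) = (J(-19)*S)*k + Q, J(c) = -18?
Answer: 453877943827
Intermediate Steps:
z(S, k) = -240 - 18*S*k (z(S, k) = (-18*S)*k - 240 = -18*S*k - 240 = -240 - 18*S*k)
((-155424 - 1*(-165782)) + 166665)*(362357 + z(-212, 577)) = ((-155424 - 1*(-165782)) + 166665)*(362357 + (-240 - 18*(-212)*577)) = ((-155424 + 165782) + 166665)*(362357 + (-240 + 2201832)) = (10358 + 166665)*(362357 + 2201592) = 177023*2563949 = 453877943827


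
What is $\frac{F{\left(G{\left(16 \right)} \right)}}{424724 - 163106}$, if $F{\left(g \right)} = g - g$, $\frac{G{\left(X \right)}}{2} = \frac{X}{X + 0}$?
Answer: $0$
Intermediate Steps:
$G{\left(X \right)} = 2$ ($G{\left(X \right)} = 2 \frac{X}{X + 0} = 2 \frac{X}{X} = 2 \cdot 1 = 2$)
$F{\left(g \right)} = 0$
$\frac{F{\left(G{\left(16 \right)} \right)}}{424724 - 163106} = \frac{0}{424724 - 163106} = \frac{0}{261618} = 0 \cdot \frac{1}{261618} = 0$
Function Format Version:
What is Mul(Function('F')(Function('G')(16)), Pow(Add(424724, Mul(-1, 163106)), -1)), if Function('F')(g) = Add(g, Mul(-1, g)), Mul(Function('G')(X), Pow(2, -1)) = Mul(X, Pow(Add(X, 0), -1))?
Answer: 0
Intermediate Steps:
Function('G')(X) = 2 (Function('G')(X) = Mul(2, Mul(X, Pow(Add(X, 0), -1))) = Mul(2, Mul(X, Pow(X, -1))) = Mul(2, 1) = 2)
Function('F')(g) = 0
Mul(Function('F')(Function('G')(16)), Pow(Add(424724, Mul(-1, 163106)), -1)) = Mul(0, Pow(Add(424724, Mul(-1, 163106)), -1)) = Mul(0, Pow(Add(424724, -163106), -1)) = Mul(0, Pow(261618, -1)) = Mul(0, Rational(1, 261618)) = 0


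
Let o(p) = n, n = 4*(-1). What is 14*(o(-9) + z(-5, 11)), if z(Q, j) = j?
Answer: 98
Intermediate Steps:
n = -4
o(p) = -4
14*(o(-9) + z(-5, 11)) = 14*(-4 + 11) = 14*7 = 98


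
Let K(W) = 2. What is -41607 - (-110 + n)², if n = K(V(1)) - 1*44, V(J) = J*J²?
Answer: -64711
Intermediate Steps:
V(J) = J³
n = -42 (n = 2 - 1*44 = 2 - 44 = -42)
-41607 - (-110 + n)² = -41607 - (-110 - 42)² = -41607 - 1*(-152)² = -41607 - 1*23104 = -41607 - 23104 = -64711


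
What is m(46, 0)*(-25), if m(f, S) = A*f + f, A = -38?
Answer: 42550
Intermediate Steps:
m(f, S) = -37*f (m(f, S) = -38*f + f = -37*f)
m(46, 0)*(-25) = -37*46*(-25) = -1702*(-25) = 42550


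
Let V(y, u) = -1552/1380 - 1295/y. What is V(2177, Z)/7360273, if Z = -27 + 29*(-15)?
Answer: -184493/789720491535 ≈ -2.3362e-7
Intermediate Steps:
Z = -462 (Z = -27 - 435 = -462)
V(y, u) = -388/345 - 1295/y (V(y, u) = -1552*1/1380 - 1295/y = -388/345 - 1295/y)
V(2177, Z)/7360273 = (-388/345 - 1295/2177)/7360273 = (-388/345 - 1295*1/2177)*(1/7360273) = (-388/345 - 185/311)*(1/7360273) = -184493/107295*1/7360273 = -184493/789720491535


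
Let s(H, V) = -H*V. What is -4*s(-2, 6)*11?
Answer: -528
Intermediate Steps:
s(H, V) = -H*V
-4*s(-2, 6)*11 = -(-4)*(-2)*6*11 = -4*12*11 = -48*11 = -528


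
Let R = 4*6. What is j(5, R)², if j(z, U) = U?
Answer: 576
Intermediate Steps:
R = 24
j(5, R)² = 24² = 576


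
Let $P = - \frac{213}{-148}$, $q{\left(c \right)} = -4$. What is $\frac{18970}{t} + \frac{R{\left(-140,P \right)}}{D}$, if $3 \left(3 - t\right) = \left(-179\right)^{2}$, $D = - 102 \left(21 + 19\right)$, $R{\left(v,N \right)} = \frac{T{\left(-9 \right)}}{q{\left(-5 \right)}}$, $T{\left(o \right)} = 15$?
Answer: $- \frac{276277}{155584} \approx -1.7757$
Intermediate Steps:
$P = \frac{213}{148}$ ($P = \left(-213\right) \left(- \frac{1}{148}\right) = \frac{213}{148} \approx 1.4392$)
$R{\left(v,N \right)} = - \frac{15}{4}$ ($R{\left(v,N \right)} = \frac{15}{-4} = 15 \left(- \frac{1}{4}\right) = - \frac{15}{4}$)
$D = -4080$ ($D = \left(-102\right) 40 = -4080$)
$t = - \frac{32032}{3}$ ($t = 3 - \frac{\left(-179\right)^{2}}{3} = 3 - \frac{32041}{3} = - \frac{32032}{3} \approx -10677.0$)
$\frac{18970}{t} + \frac{R{\left(-140,P \right)}}{D} = \frac{18970}{- \frac{32032}{3}} - \frac{15}{4 \left(-4080\right)} = 18970 \left(- \frac{3}{32032}\right) - - \frac{1}{1088} = - \frac{4065}{2288} + \frac{1}{1088} = - \frac{276277}{155584}$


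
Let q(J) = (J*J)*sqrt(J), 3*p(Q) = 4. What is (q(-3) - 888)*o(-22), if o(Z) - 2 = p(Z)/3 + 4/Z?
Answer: -66304/33 + 224*I*sqrt(3)/11 ≈ -2009.2 + 35.271*I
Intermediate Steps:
p(Q) = 4/3 (p(Q) = (1/3)*4 = 4/3)
o(Z) = 22/9 + 4/Z (o(Z) = 2 + ((4/3)/3 + 4/Z) = 2 + ((4/3)*(1/3) + 4/Z) = 2 + (4/9 + 4/Z) = 22/9 + 4/Z)
q(J) = J**(5/2) (q(J) = J**2*sqrt(J) = J**(5/2))
(q(-3) - 888)*o(-22) = ((-3)**(5/2) - 888)*(22/9 + 4/(-22)) = (9*I*sqrt(3) - 888)*(22/9 + 4*(-1/22)) = (-888 + 9*I*sqrt(3))*(22/9 - 2/11) = (-888 + 9*I*sqrt(3))*(224/99) = -66304/33 + 224*I*sqrt(3)/11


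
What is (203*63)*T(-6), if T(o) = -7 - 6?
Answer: -166257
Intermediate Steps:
T(o) = -13
(203*63)*T(-6) = (203*63)*(-13) = 12789*(-13) = -166257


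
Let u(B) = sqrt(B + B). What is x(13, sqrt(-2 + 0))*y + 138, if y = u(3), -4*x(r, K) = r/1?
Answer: 138 - 13*sqrt(6)/4 ≈ 130.04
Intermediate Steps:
u(B) = sqrt(2)*sqrt(B) (u(B) = sqrt(2*B) = sqrt(2)*sqrt(B))
x(r, K) = -r/4 (x(r, K) = -r/(4*1) = -r/4)
y = sqrt(6) (y = sqrt(2)*sqrt(3) = sqrt(6) ≈ 2.4495)
x(13, sqrt(-2 + 0))*y + 138 = (-1/4*13)*sqrt(6) + 138 = -13*sqrt(6)/4 + 138 = 138 - 13*sqrt(6)/4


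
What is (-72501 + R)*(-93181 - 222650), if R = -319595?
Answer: 123836071776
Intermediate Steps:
(-72501 + R)*(-93181 - 222650) = (-72501 - 319595)*(-93181 - 222650) = -392096*(-315831) = 123836071776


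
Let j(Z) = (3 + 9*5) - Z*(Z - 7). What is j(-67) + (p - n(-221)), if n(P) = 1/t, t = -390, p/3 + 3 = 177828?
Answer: 206140351/390 ≈ 5.2857e+5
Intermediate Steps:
p = 533475 (p = -9 + 3*177828 = -9 + 533484 = 533475)
n(P) = -1/390 (n(P) = 1/(-390) = -1/390)
j(Z) = 48 - Z*(-7 + Z) (j(Z) = (3 + 45) - Z*(-7 + Z) = 48 - Z*(-7 + Z))
j(-67) + (p - n(-221)) = (48 - 1*(-67)**2 + 7*(-67)) + (533475 - 1*(-1/390)) = (48 - 1*4489 - 469) + (533475 + 1/390) = (48 - 4489 - 469) + 208055251/390 = -4910 + 208055251/390 = 206140351/390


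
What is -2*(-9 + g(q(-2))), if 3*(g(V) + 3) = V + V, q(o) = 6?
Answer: 16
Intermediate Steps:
g(V) = -3 + 2*V/3 (g(V) = -3 + (V + V)/3 = -3 + (2*V)/3 = -3 + 2*V/3)
-2*(-9 + g(q(-2))) = -2*(-9 + (-3 + (⅔)*6)) = -2*(-9 + (-3 + 4)) = -2*(-9 + 1) = -2*(-8) = 16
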